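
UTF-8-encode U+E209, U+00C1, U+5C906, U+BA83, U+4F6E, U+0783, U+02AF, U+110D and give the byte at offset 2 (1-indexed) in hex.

0x88

1-indexed offset 2 is 0-indexed offset 1.
U+E209 → 3-byte form EE 88 89 at offsets 0–2.
Offset 1 falls in char 1's range; it's byte 2 of EE 88 89 = 0x88.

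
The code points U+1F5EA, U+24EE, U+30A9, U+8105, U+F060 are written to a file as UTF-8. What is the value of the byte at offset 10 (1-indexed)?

1-indexed offset 10 is 0-indexed offset 9.
U+1F5EA → 4-byte form F0 9F 97 AA at offsets 0–3.
U+24EE → 3-byte form E2 93 AE at offsets 4–6.
U+30A9 → 3-byte form E3 82 A9 at offsets 7–9.
Offset 9 falls in char 3's range; it's byte 3 of E3 82 A9 = 0xA9.

0xA9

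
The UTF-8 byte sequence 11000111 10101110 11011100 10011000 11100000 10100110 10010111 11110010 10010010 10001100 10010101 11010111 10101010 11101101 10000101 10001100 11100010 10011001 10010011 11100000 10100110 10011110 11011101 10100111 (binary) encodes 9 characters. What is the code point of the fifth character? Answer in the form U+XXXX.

U+05EA

Offset 0: leading byte 0xC7 = 11000111 → 2-byte char #1 = C7 AE.
Offset 2: leading byte 0xDC = 11011100 → 2-byte char #2 = DC 98.
Offset 4: leading byte 0xE0 = 11100000 → 3-byte char #3 = E0 A6 97.
Offset 7: leading byte 0xF2 = 11110010 → 4-byte char #4 = F2 92 8C 95.
Offset 11: leading byte 0xD7 = 11010111 → 2-byte char #5 = D7 AA.
Leading byte 0xD7 = 11010111 matches 110xxxxx → 2-byte sequence.
Byte 1: 0xD7 = 11010111, payload 10111 (5 bits).
Byte 2: 0xAA = 10101010 (10xxxxxx ✓), payload 101010.
Concatenate: 10111101010 = 0x5EA (11 bits → U+05EA).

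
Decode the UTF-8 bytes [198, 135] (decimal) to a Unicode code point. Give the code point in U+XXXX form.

U+0187

Leading byte 0xC6 = 11000110 matches 110xxxxx → 2-byte sequence.
Byte 1: 0xC6 = 11000110, payload 00110 (5 bits).
Byte 2: 0x87 = 10000111 (10xxxxxx ✓), payload 000111.
Concatenate: 00110000111 = 0x187 (11 bits → U+0187).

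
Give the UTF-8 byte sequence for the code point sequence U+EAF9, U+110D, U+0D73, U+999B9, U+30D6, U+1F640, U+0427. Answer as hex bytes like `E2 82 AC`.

EE AB B9 E1 84 8D E0 B5 B3 F2 99 A6 B9 E3 83 96 F0 9F 99 80 D0 A7

U+EAF9: 3-byte form → EE AB B9.
U+110D: 3-byte form → E1 84 8D.
U+0D73: 3-byte form → E0 B5 B3.
U+999B9: 4-byte form → F2 99 A6 B9.
U+30D6: 3-byte form → E3 83 96.
U+1F640: 4-byte form → F0 9F 99 80.
U+0427: 2-byte form → D0 A7.
Concatenated (22 bytes): EE AB B9 E1 84 8D E0 B5 B3 F2 99 A6 B9 E3 83 96 F0 9F 99 80 D0 A7.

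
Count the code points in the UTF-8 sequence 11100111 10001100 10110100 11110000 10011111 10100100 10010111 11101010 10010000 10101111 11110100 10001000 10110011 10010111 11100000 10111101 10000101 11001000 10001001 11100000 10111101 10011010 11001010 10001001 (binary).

8

Byte at offset 0: 0xE7 = 11100111 → 3-byte char (#1). Advance 3.
Byte at offset 3: 0xF0 = 11110000 → 4-byte char (#2). Advance 4.
Byte at offset 7: 0xEA = 11101010 → 3-byte char (#3). Advance 3.
Byte at offset 10: 0xF4 = 11110100 → 4-byte char (#4). Advance 4.
Byte at offset 14: 0xE0 = 11100000 → 3-byte char (#5). Advance 3.
Byte at offset 17: 0xC8 = 11001000 → 2-byte char (#6). Advance 2.
Byte at offset 19: 0xE0 = 11100000 → 3-byte char (#7). Advance 3.
Byte at offset 22: 0xCA = 11001010 → 2-byte char (#8). Advance 2.
Reached end at offset 24 after 8 code points.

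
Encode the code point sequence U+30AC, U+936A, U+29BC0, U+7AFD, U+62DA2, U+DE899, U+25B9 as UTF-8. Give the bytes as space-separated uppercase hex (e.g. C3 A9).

U+30AC: 3-byte form → E3 82 AC.
U+936A: 3-byte form → E9 8D AA.
U+29BC0: 4-byte form → F0 A9 AF 80.
U+7AFD: 3-byte form → E7 AB BD.
U+62DA2: 4-byte form → F1 A2 B6 A2.
U+DE899: 4-byte form → F3 9E A2 99.
U+25B9: 3-byte form → E2 96 B9.
Concatenated (24 bytes): E3 82 AC E9 8D AA F0 A9 AF 80 E7 AB BD F1 A2 B6 A2 F3 9E A2 99 E2 96 B9.

E3 82 AC E9 8D AA F0 A9 AF 80 E7 AB BD F1 A2 B6 A2 F3 9E A2 99 E2 96 B9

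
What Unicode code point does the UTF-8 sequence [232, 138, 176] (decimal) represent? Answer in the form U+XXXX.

U+82B0

Leading byte 0xE8 = 11101000 matches 1110xxxx → 3-byte sequence.
Byte 1: 0xE8 = 11101000, payload 1000 (4 bits).
Byte 2: 0x8A = 10001010 (10xxxxxx ✓), payload 001010.
Byte 3: 0xB0 = 10110000 (10xxxxxx ✓), payload 110000.
Concatenate: 1000001010110000 = 0x82B0 (16 bits → U+82B0).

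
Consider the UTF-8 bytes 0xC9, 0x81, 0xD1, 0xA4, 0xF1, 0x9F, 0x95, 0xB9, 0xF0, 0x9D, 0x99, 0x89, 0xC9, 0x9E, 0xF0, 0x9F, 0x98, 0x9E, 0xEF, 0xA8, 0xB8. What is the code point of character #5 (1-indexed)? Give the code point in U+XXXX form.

Offset 0: leading byte 0xC9 = 11001001 → 2-byte char #1 = C9 81.
Offset 2: leading byte 0xD1 = 11010001 → 2-byte char #2 = D1 A4.
Offset 4: leading byte 0xF1 = 11110001 → 4-byte char #3 = F1 9F 95 B9.
Offset 8: leading byte 0xF0 = 11110000 → 4-byte char #4 = F0 9D 99 89.
Offset 12: leading byte 0xC9 = 11001001 → 2-byte char #5 = C9 9E.
Leading byte 0xC9 = 11001001 matches 110xxxxx → 2-byte sequence.
Byte 1: 0xC9 = 11001001, payload 01001 (5 bits).
Byte 2: 0x9E = 10011110 (10xxxxxx ✓), payload 011110.
Concatenate: 01001011110 = 0x25E (11 bits → U+025E).

U+025E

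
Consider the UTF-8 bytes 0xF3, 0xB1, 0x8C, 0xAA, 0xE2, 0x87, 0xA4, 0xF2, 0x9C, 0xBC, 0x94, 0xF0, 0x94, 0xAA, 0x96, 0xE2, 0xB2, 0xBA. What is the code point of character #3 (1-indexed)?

Offset 0: leading byte 0xF3 = 11110011 → 4-byte char #1 = F3 B1 8C AA.
Offset 4: leading byte 0xE2 = 11100010 → 3-byte char #2 = E2 87 A4.
Offset 7: leading byte 0xF2 = 11110010 → 4-byte char #3 = F2 9C BC 94.
Leading byte 0xF2 = 11110010 matches 11110xxx → 4-byte sequence.
Byte 1: 0xF2 = 11110010, payload 010 (3 bits).
Byte 2: 0x9C = 10011100 (10xxxxxx ✓), payload 011100.
Byte 3: 0xBC = 10111100 (10xxxxxx ✓), payload 111100.
Byte 4: 0x94 = 10010100 (10xxxxxx ✓), payload 010100.
Concatenate: 010011100111100010100 = 0x9CF14 (21 bits → U+9CF14).

U+9CF14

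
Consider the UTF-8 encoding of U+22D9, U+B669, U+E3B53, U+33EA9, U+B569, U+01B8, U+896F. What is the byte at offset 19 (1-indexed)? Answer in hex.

1-indexed offset 19 is 0-indexed offset 18.
U+22D9 → 3-byte form E2 8B 99 at offsets 0–2.
U+B669 → 3-byte form EB 99 A9 at offsets 3–5.
U+E3B53 → 4-byte form F3 A3 AD 93 at offsets 6–9.
U+33EA9 → 4-byte form F0 B3 BA A9 at offsets 10–13.
U+B569 → 3-byte form EB 95 A9 at offsets 14–16.
U+01B8 → 2-byte form C6 B8 at offsets 17–18.
Offset 18 falls in char 6's range; it's byte 2 of C6 B8 = 0xB8.

0xB8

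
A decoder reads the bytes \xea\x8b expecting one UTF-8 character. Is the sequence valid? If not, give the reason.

invalid (sequence truncated)

Leading byte 0xEA = 11101010 → 3-byte form, but only 2 bytes are present.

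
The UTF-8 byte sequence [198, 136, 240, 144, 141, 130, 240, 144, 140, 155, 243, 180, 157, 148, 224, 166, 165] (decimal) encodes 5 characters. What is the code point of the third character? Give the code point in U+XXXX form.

U+1031B

Offset 0: leading byte 0xC6 = 11000110 → 2-byte char #1 = C6 88.
Offset 2: leading byte 0xF0 = 11110000 → 4-byte char #2 = F0 90 8D 82.
Offset 6: leading byte 0xF0 = 11110000 → 4-byte char #3 = F0 90 8C 9B.
Leading byte 0xF0 = 11110000 matches 11110xxx → 4-byte sequence.
Byte 1: 0xF0 = 11110000, payload 000 (3 bits).
Byte 2: 0x90 = 10010000 (10xxxxxx ✓), payload 010000.
Byte 3: 0x8C = 10001100 (10xxxxxx ✓), payload 001100.
Byte 4: 0x9B = 10011011 (10xxxxxx ✓), payload 011011.
Concatenate: 000010000001100011011 = 0x1031B (21 bits → U+1031B).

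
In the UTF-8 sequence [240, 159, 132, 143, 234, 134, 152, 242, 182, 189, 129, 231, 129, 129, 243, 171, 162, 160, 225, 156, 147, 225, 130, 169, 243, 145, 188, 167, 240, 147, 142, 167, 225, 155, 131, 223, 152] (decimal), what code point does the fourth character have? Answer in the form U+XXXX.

U+7041

Offset 0: leading byte 0xF0 = 11110000 → 4-byte char #1 = F0 9F 84 8F.
Offset 4: leading byte 0xEA = 11101010 → 3-byte char #2 = EA 86 98.
Offset 7: leading byte 0xF2 = 11110010 → 4-byte char #3 = F2 B6 BD 81.
Offset 11: leading byte 0xE7 = 11100111 → 3-byte char #4 = E7 81 81.
Leading byte 0xE7 = 11100111 matches 1110xxxx → 3-byte sequence.
Byte 1: 0xE7 = 11100111, payload 0111 (4 bits).
Byte 2: 0x81 = 10000001 (10xxxxxx ✓), payload 000001.
Byte 3: 0x81 = 10000001 (10xxxxxx ✓), payload 000001.
Concatenate: 0111000001000001 = 0x7041 (16 bits → U+7041).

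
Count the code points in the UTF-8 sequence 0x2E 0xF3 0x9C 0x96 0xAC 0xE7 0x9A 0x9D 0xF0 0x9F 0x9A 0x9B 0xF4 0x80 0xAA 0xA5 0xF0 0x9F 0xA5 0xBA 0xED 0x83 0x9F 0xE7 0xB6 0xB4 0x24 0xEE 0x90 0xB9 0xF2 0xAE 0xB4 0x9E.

Byte at offset 0: 0x2E = 00101110 → 1-byte char (#1). Advance 1.
Byte at offset 1: 0xF3 = 11110011 → 4-byte char (#2). Advance 4.
Byte at offset 5: 0xE7 = 11100111 → 3-byte char (#3). Advance 3.
Byte at offset 8: 0xF0 = 11110000 → 4-byte char (#4). Advance 4.
Byte at offset 12: 0xF4 = 11110100 → 4-byte char (#5). Advance 4.
Byte at offset 16: 0xF0 = 11110000 → 4-byte char (#6). Advance 4.
Byte at offset 20: 0xED = 11101101 → 3-byte char (#7). Advance 3.
Byte at offset 23: 0xE7 = 11100111 → 3-byte char (#8). Advance 3.
Byte at offset 26: 0x24 = 00100100 → 1-byte char (#9). Advance 1.
Byte at offset 27: 0xEE = 11101110 → 3-byte char (#10). Advance 3.
Byte at offset 30: 0xF2 = 11110010 → 4-byte char (#11). Advance 4.
Reached end at offset 34 after 11 code points.

11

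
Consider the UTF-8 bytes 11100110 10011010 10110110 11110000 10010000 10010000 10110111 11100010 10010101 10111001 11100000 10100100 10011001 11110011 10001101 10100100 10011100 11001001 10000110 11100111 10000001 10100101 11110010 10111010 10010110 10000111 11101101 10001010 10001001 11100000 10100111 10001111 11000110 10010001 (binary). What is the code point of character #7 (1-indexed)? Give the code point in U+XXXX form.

U+7065

Offset 0: leading byte 0xE6 = 11100110 → 3-byte char #1 = E6 9A B6.
Offset 3: leading byte 0xF0 = 11110000 → 4-byte char #2 = F0 90 90 B7.
Offset 7: leading byte 0xE2 = 11100010 → 3-byte char #3 = E2 95 B9.
Offset 10: leading byte 0xE0 = 11100000 → 3-byte char #4 = E0 A4 99.
Offset 13: leading byte 0xF3 = 11110011 → 4-byte char #5 = F3 8D A4 9C.
Offset 17: leading byte 0xC9 = 11001001 → 2-byte char #6 = C9 86.
Offset 19: leading byte 0xE7 = 11100111 → 3-byte char #7 = E7 81 A5.
Leading byte 0xE7 = 11100111 matches 1110xxxx → 3-byte sequence.
Byte 1: 0xE7 = 11100111, payload 0111 (4 bits).
Byte 2: 0x81 = 10000001 (10xxxxxx ✓), payload 000001.
Byte 3: 0xA5 = 10100101 (10xxxxxx ✓), payload 100101.
Concatenate: 0111000001100101 = 0x7065 (16 bits → U+7065).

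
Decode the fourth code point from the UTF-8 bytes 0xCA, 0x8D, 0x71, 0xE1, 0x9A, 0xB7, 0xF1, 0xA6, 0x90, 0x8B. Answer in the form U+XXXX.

U+6640B

Offset 0: leading byte 0xCA = 11001010 → 2-byte char #1 = CA 8D.
Offset 2: leading byte 0x71 = 01110001 → 1-byte char #2 = 71.
Offset 3: leading byte 0xE1 = 11100001 → 3-byte char #3 = E1 9A B7.
Offset 6: leading byte 0xF1 = 11110001 → 4-byte char #4 = F1 A6 90 8B.
Leading byte 0xF1 = 11110001 matches 11110xxx → 4-byte sequence.
Byte 1: 0xF1 = 11110001, payload 001 (3 bits).
Byte 2: 0xA6 = 10100110 (10xxxxxx ✓), payload 100110.
Byte 3: 0x90 = 10010000 (10xxxxxx ✓), payload 010000.
Byte 4: 0x8B = 10001011 (10xxxxxx ✓), payload 001011.
Concatenate: 001100110010000001011 = 0x6640B (21 bits → U+6640B).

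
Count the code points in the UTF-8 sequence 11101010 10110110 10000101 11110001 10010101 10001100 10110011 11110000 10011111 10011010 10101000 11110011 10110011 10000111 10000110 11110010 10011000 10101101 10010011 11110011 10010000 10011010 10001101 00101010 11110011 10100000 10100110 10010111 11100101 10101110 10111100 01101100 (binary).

Byte at offset 0: 0xEA = 11101010 → 3-byte char (#1). Advance 3.
Byte at offset 3: 0xF1 = 11110001 → 4-byte char (#2). Advance 4.
Byte at offset 7: 0xF0 = 11110000 → 4-byte char (#3). Advance 4.
Byte at offset 11: 0xF3 = 11110011 → 4-byte char (#4). Advance 4.
Byte at offset 15: 0xF2 = 11110010 → 4-byte char (#5). Advance 4.
Byte at offset 19: 0xF3 = 11110011 → 4-byte char (#6). Advance 4.
Byte at offset 23: 0x2A = 00101010 → 1-byte char (#7). Advance 1.
Byte at offset 24: 0xF3 = 11110011 → 4-byte char (#8). Advance 4.
Byte at offset 28: 0xE5 = 11100101 → 3-byte char (#9). Advance 3.
Byte at offset 31: 0x6C = 01101100 → 1-byte char (#10). Advance 1.
Reached end at offset 32 after 10 code points.

10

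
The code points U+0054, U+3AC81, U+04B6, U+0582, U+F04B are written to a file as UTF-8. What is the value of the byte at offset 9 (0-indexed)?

U+0054 → 1-byte form 54 at offsets 0–0.
U+3AC81 → 4-byte form F0 BA B2 81 at offsets 1–4.
U+04B6 → 2-byte form D2 B6 at offsets 5–6.
U+0582 → 2-byte form D6 82 at offsets 7–8.
U+F04B → 3-byte form EF 81 8B at offsets 9–11.
Offset 9 falls in char 5's range; it's byte 1 of EF 81 8B = 0xEF.

0xEF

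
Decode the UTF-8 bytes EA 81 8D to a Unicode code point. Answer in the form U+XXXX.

U+A04D

Leading byte 0xEA = 11101010 matches 1110xxxx → 3-byte sequence.
Byte 1: 0xEA = 11101010, payload 1010 (4 bits).
Byte 2: 0x81 = 10000001 (10xxxxxx ✓), payload 000001.
Byte 3: 0x8D = 10001101 (10xxxxxx ✓), payload 001101.
Concatenate: 1010000001001101 = 0xA04D (16 bits → U+A04D).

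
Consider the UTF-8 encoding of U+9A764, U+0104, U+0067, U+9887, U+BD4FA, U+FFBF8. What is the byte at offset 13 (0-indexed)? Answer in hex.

U+9A764 → 4-byte form F2 9A 9D A4 at offsets 0–3.
U+0104 → 2-byte form C4 84 at offsets 4–5.
U+0067 → 1-byte form 67 at offsets 6–6.
U+9887 → 3-byte form E9 A2 87 at offsets 7–9.
U+BD4FA → 4-byte form F2 BD 93 BA at offsets 10–13.
Offset 13 falls in char 5's range; it's byte 4 of F2 BD 93 BA = 0xBA.

0xBA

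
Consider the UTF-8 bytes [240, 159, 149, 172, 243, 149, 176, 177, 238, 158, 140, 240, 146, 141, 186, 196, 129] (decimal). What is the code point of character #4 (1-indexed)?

Offset 0: leading byte 0xF0 = 11110000 → 4-byte char #1 = F0 9F 95 AC.
Offset 4: leading byte 0xF3 = 11110011 → 4-byte char #2 = F3 95 B0 B1.
Offset 8: leading byte 0xEE = 11101110 → 3-byte char #3 = EE 9E 8C.
Offset 11: leading byte 0xF0 = 11110000 → 4-byte char #4 = F0 92 8D BA.
Leading byte 0xF0 = 11110000 matches 11110xxx → 4-byte sequence.
Byte 1: 0xF0 = 11110000, payload 000 (3 bits).
Byte 2: 0x92 = 10010010 (10xxxxxx ✓), payload 010010.
Byte 3: 0x8D = 10001101 (10xxxxxx ✓), payload 001101.
Byte 4: 0xBA = 10111010 (10xxxxxx ✓), payload 111010.
Concatenate: 000010010001101111010 = 0x1237A (21 bits → U+1237A).

U+1237A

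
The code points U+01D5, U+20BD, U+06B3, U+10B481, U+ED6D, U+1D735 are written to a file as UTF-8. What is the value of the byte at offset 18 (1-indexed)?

1-indexed offset 18 is 0-indexed offset 17.
U+01D5 → 2-byte form C7 95 at offsets 0–1.
U+20BD → 3-byte form E2 82 BD at offsets 2–4.
U+06B3 → 2-byte form DA B3 at offsets 5–6.
U+10B481 → 4-byte form F4 8B 92 81 at offsets 7–10.
U+ED6D → 3-byte form EE B5 AD at offsets 11–13.
U+1D735 → 4-byte form F0 9D 9C B5 at offsets 14–17.
Offset 17 falls in char 6's range; it's byte 4 of F0 9D 9C B5 = 0xB5.

0xB5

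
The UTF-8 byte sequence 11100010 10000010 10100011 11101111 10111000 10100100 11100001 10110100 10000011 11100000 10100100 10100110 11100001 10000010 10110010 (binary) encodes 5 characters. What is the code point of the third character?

Offset 0: leading byte 0xE2 = 11100010 → 3-byte char #1 = E2 82 A3.
Offset 3: leading byte 0xEF = 11101111 → 3-byte char #2 = EF B8 A4.
Offset 6: leading byte 0xE1 = 11100001 → 3-byte char #3 = E1 B4 83.
Leading byte 0xE1 = 11100001 matches 1110xxxx → 3-byte sequence.
Byte 1: 0xE1 = 11100001, payload 0001 (4 bits).
Byte 2: 0xB4 = 10110100 (10xxxxxx ✓), payload 110100.
Byte 3: 0x83 = 10000011 (10xxxxxx ✓), payload 000011.
Concatenate: 0001110100000011 = 0x1D03 (16 bits → U+1D03).

U+1D03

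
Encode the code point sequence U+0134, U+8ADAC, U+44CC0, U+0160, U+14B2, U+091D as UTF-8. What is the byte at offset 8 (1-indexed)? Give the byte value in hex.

0x84

1-indexed offset 8 is 0-indexed offset 7.
U+0134 → 2-byte form C4 B4 at offsets 0–1.
U+8ADAC → 4-byte form F2 8A B6 AC at offsets 2–5.
U+44CC0 → 4-byte form F1 84 B3 80 at offsets 6–9.
Offset 7 falls in char 3's range; it's byte 2 of F1 84 B3 80 = 0x84.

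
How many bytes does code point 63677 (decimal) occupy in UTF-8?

U+F8BD = 0xF8BD. UTF-8 uses 1 byte below 0x80, 2 below 0x800, 3 below 0x10000, 4 up to 0x10FFFF. 0xF8BD is in U+0800–U+FFFF → 3 bytes.

3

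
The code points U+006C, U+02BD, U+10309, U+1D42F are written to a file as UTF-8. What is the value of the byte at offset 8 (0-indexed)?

0x9D

U+006C → 1-byte form 6C at offsets 0–0.
U+02BD → 2-byte form CA BD at offsets 1–2.
U+10309 → 4-byte form F0 90 8C 89 at offsets 3–6.
U+1D42F → 4-byte form F0 9D 90 AF at offsets 7–10.
Offset 8 falls in char 4's range; it's byte 2 of F0 9D 90 AF = 0x9D.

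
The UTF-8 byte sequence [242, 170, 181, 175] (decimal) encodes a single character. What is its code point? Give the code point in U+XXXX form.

U+AAD6F

Leading byte 0xF2 = 11110010 matches 11110xxx → 4-byte sequence.
Byte 1: 0xF2 = 11110010, payload 010 (3 bits).
Byte 2: 0xAA = 10101010 (10xxxxxx ✓), payload 101010.
Byte 3: 0xB5 = 10110101 (10xxxxxx ✓), payload 110101.
Byte 4: 0xAF = 10101111 (10xxxxxx ✓), payload 101111.
Concatenate: 010101010110101101111 = 0xAAD6F (21 bits → U+AAD6F).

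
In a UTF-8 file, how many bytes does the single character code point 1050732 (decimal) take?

4

U+10086C = 0x10086C. UTF-8 uses 1 byte below 0x80, 2 below 0x800, 3 below 0x10000, 4 up to 0x10FFFF. 0x10086C is in U+10000–U+10FFFF → 4 bytes.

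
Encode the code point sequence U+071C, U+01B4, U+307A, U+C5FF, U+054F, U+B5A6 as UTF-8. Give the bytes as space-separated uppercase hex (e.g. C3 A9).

DC 9C C6 B4 E3 81 BA EC 97 BF D5 8F EB 96 A6

U+071C: 2-byte form → DC 9C.
U+01B4: 2-byte form → C6 B4.
U+307A: 3-byte form → E3 81 BA.
U+C5FF: 3-byte form → EC 97 BF.
U+054F: 2-byte form → D5 8F.
U+B5A6: 3-byte form → EB 96 A6.
Concatenated (15 bytes): DC 9C C6 B4 E3 81 BA EC 97 BF D5 8F EB 96 A6.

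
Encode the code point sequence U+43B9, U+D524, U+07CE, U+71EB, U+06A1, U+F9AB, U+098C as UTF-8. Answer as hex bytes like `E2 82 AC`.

U+43B9: 3-byte form → E4 8E B9.
U+D524: 3-byte form → ED 94 A4.
U+07CE: 2-byte form → DF 8E.
U+71EB: 3-byte form → E7 87 AB.
U+06A1: 2-byte form → DA A1.
U+F9AB: 3-byte form → EF A6 AB.
U+098C: 3-byte form → E0 A6 8C.
Concatenated (19 bytes): E4 8E B9 ED 94 A4 DF 8E E7 87 AB DA A1 EF A6 AB E0 A6 8C.

E4 8E B9 ED 94 A4 DF 8E E7 87 AB DA A1 EF A6 AB E0 A6 8C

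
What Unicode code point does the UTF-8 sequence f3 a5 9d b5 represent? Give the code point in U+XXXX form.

Leading byte 0xF3 = 11110011 matches 11110xxx → 4-byte sequence.
Byte 1: 0xF3 = 11110011, payload 011 (3 bits).
Byte 2: 0xA5 = 10100101 (10xxxxxx ✓), payload 100101.
Byte 3: 0x9D = 10011101 (10xxxxxx ✓), payload 011101.
Byte 4: 0xB5 = 10110101 (10xxxxxx ✓), payload 110101.
Concatenate: 011100101011101110101 = 0xE5775 (21 bits → U+E5775).

U+E5775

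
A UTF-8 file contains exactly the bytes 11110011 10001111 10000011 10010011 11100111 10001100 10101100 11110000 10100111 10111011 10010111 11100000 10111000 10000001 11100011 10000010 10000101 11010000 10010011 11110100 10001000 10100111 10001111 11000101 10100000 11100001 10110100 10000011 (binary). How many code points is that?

9

Byte at offset 0: 0xF3 = 11110011 → 4-byte char (#1). Advance 4.
Byte at offset 4: 0xE7 = 11100111 → 3-byte char (#2). Advance 3.
Byte at offset 7: 0xF0 = 11110000 → 4-byte char (#3). Advance 4.
Byte at offset 11: 0xE0 = 11100000 → 3-byte char (#4). Advance 3.
Byte at offset 14: 0xE3 = 11100011 → 3-byte char (#5). Advance 3.
Byte at offset 17: 0xD0 = 11010000 → 2-byte char (#6). Advance 2.
Byte at offset 19: 0xF4 = 11110100 → 4-byte char (#7). Advance 4.
Byte at offset 23: 0xC5 = 11000101 → 2-byte char (#8). Advance 2.
Byte at offset 25: 0xE1 = 11100001 → 3-byte char (#9). Advance 3.
Reached end at offset 28 after 9 code points.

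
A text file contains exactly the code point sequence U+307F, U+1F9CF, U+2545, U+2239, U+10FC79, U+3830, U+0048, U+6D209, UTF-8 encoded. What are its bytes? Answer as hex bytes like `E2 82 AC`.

U+307F: 3-byte form → E3 81 BF.
U+1F9CF: 4-byte form → F0 9F A7 8F.
U+2545: 3-byte form → E2 95 85.
U+2239: 3-byte form → E2 88 B9.
U+10FC79: 4-byte form → F4 8F B1 B9.
U+3830: 3-byte form → E3 A0 B0.
U+0048: 1-byte form → 48.
U+6D209: 4-byte form → F1 AD 88 89.
Concatenated (25 bytes): E3 81 BF F0 9F A7 8F E2 95 85 E2 88 B9 F4 8F B1 B9 E3 A0 B0 48 F1 AD 88 89.

E3 81 BF F0 9F A7 8F E2 95 85 E2 88 B9 F4 8F B1 B9 E3 A0 B0 48 F1 AD 88 89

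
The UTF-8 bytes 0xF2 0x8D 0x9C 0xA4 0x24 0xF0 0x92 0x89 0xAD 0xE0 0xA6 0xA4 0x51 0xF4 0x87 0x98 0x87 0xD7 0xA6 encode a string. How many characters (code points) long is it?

Byte at offset 0: 0xF2 = 11110010 → 4-byte char (#1). Advance 4.
Byte at offset 4: 0x24 = 00100100 → 1-byte char (#2). Advance 1.
Byte at offset 5: 0xF0 = 11110000 → 4-byte char (#3). Advance 4.
Byte at offset 9: 0xE0 = 11100000 → 3-byte char (#4). Advance 3.
Byte at offset 12: 0x51 = 01010001 → 1-byte char (#5). Advance 1.
Byte at offset 13: 0xF4 = 11110100 → 4-byte char (#6). Advance 4.
Byte at offset 17: 0xD7 = 11010111 → 2-byte char (#7). Advance 2.
Reached end at offset 19 after 7 code points.

7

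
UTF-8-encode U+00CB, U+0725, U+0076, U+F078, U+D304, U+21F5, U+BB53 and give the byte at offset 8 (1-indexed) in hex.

1-indexed offset 8 is 0-indexed offset 7.
U+00CB → 2-byte form C3 8B at offsets 0–1.
U+0725 → 2-byte form DC A5 at offsets 2–3.
U+0076 → 1-byte form 76 at offsets 4–4.
U+F078 → 3-byte form EF 81 B8 at offsets 5–7.
Offset 7 falls in char 4's range; it's byte 3 of EF 81 B8 = 0xB8.

0xB8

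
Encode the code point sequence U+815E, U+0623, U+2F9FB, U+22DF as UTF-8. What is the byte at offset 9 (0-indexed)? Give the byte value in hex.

U+815E → 3-byte form E8 85 9E at offsets 0–2.
U+0623 → 2-byte form D8 A3 at offsets 3–4.
U+2F9FB → 4-byte form F0 AF A7 BB at offsets 5–8.
U+22DF → 3-byte form E2 8B 9F at offsets 9–11.
Offset 9 falls in char 4's range; it's byte 1 of E2 8B 9F = 0xE2.

0xE2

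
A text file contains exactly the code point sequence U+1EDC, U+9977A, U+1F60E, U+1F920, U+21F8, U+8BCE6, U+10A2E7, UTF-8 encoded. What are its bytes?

E1 BB 9C F2 99 9D BA F0 9F 98 8E F0 9F A4 A0 E2 87 B8 F2 8B B3 A6 F4 8A 8B A7

U+1EDC: 3-byte form → E1 BB 9C.
U+9977A: 4-byte form → F2 99 9D BA.
U+1F60E: 4-byte form → F0 9F 98 8E.
U+1F920: 4-byte form → F0 9F A4 A0.
U+21F8: 3-byte form → E2 87 B8.
U+8BCE6: 4-byte form → F2 8B B3 A6.
U+10A2E7: 4-byte form → F4 8A 8B A7.
Concatenated (26 bytes): E1 BB 9C F2 99 9D BA F0 9F 98 8E F0 9F A4 A0 E2 87 B8 F2 8B B3 A6 F4 8A 8B A7.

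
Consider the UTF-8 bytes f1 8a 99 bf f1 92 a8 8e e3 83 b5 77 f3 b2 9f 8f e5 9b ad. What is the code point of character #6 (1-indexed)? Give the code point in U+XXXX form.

Offset 0: leading byte 0xF1 = 11110001 → 4-byte char #1 = F1 8A 99 BF.
Offset 4: leading byte 0xF1 = 11110001 → 4-byte char #2 = F1 92 A8 8E.
Offset 8: leading byte 0xE3 = 11100011 → 3-byte char #3 = E3 83 B5.
Offset 11: leading byte 0x77 = 01110111 → 1-byte char #4 = 77.
Offset 12: leading byte 0xF3 = 11110011 → 4-byte char #5 = F3 B2 9F 8F.
Offset 16: leading byte 0xE5 = 11100101 → 3-byte char #6 = E5 9B AD.
Leading byte 0xE5 = 11100101 matches 1110xxxx → 3-byte sequence.
Byte 1: 0xE5 = 11100101, payload 0101 (4 bits).
Byte 2: 0x9B = 10011011 (10xxxxxx ✓), payload 011011.
Byte 3: 0xAD = 10101101 (10xxxxxx ✓), payload 101101.
Concatenate: 0101011011101101 = 0x56ED (16 bits → U+56ED).

U+56ED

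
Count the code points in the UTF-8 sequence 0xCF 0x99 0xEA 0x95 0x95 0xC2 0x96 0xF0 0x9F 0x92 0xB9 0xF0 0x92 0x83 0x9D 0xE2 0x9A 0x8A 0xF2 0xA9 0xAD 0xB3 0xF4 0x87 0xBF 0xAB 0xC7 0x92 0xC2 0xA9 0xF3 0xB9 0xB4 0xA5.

11

Byte at offset 0: 0xCF = 11001111 → 2-byte char (#1). Advance 2.
Byte at offset 2: 0xEA = 11101010 → 3-byte char (#2). Advance 3.
Byte at offset 5: 0xC2 = 11000010 → 2-byte char (#3). Advance 2.
Byte at offset 7: 0xF0 = 11110000 → 4-byte char (#4). Advance 4.
Byte at offset 11: 0xF0 = 11110000 → 4-byte char (#5). Advance 4.
Byte at offset 15: 0xE2 = 11100010 → 3-byte char (#6). Advance 3.
Byte at offset 18: 0xF2 = 11110010 → 4-byte char (#7). Advance 4.
Byte at offset 22: 0xF4 = 11110100 → 4-byte char (#8). Advance 4.
Byte at offset 26: 0xC7 = 11000111 → 2-byte char (#9). Advance 2.
Byte at offset 28: 0xC2 = 11000010 → 2-byte char (#10). Advance 2.
Byte at offset 30: 0xF3 = 11110011 → 4-byte char (#11). Advance 4.
Reached end at offset 34 after 11 code points.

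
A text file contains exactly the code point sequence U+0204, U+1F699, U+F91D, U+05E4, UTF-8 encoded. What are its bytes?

U+0204: 2-byte form → C8 84.
U+1F699: 4-byte form → F0 9F 9A 99.
U+F91D: 3-byte form → EF A4 9D.
U+05E4: 2-byte form → D7 A4.
Concatenated (11 bytes): C8 84 F0 9F 9A 99 EF A4 9D D7 A4.

C8 84 F0 9F 9A 99 EF A4 9D D7 A4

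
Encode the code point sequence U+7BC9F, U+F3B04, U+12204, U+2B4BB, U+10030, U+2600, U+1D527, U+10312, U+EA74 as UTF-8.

U+7BC9F: 4-byte form → F1 BB B2 9F.
U+F3B04: 4-byte form → F3 B3 AC 84.
U+12204: 4-byte form → F0 92 88 84.
U+2B4BB: 4-byte form → F0 AB 92 BB.
U+10030: 4-byte form → F0 90 80 B0.
U+2600: 3-byte form → E2 98 80.
U+1D527: 4-byte form → F0 9D 94 A7.
U+10312: 4-byte form → F0 90 8C 92.
U+EA74: 3-byte form → EE A9 B4.
Concatenated (34 bytes): F1 BB B2 9F F3 B3 AC 84 F0 92 88 84 F0 AB 92 BB F0 90 80 B0 E2 98 80 F0 9D 94 A7 F0 90 8C 92 EE A9 B4.

F1 BB B2 9F F3 B3 AC 84 F0 92 88 84 F0 AB 92 BB F0 90 80 B0 E2 98 80 F0 9D 94 A7 F0 90 8C 92 EE A9 B4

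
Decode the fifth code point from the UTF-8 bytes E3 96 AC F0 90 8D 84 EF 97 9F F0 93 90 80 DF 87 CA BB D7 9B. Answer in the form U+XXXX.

Offset 0: leading byte 0xE3 = 11100011 → 3-byte char #1 = E3 96 AC.
Offset 3: leading byte 0xF0 = 11110000 → 4-byte char #2 = F0 90 8D 84.
Offset 7: leading byte 0xEF = 11101111 → 3-byte char #3 = EF 97 9F.
Offset 10: leading byte 0xF0 = 11110000 → 4-byte char #4 = F0 93 90 80.
Offset 14: leading byte 0xDF = 11011111 → 2-byte char #5 = DF 87.
Leading byte 0xDF = 11011111 matches 110xxxxx → 2-byte sequence.
Byte 1: 0xDF = 11011111, payload 11111 (5 bits).
Byte 2: 0x87 = 10000111 (10xxxxxx ✓), payload 000111.
Concatenate: 11111000111 = 0x7C7 (11 bits → U+07C7).

U+07C7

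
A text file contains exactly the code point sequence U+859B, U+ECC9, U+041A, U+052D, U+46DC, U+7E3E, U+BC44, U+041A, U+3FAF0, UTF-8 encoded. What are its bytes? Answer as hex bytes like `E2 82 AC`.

U+859B: 3-byte form → E8 96 9B.
U+ECC9: 3-byte form → EE B3 89.
U+041A: 2-byte form → D0 9A.
U+052D: 2-byte form → D4 AD.
U+46DC: 3-byte form → E4 9B 9C.
U+7E3E: 3-byte form → E7 B8 BE.
U+BC44: 3-byte form → EB B1 84.
U+041A: 2-byte form → D0 9A.
U+3FAF0: 4-byte form → F0 BF AB B0.
Concatenated (25 bytes): E8 96 9B EE B3 89 D0 9A D4 AD E4 9B 9C E7 B8 BE EB B1 84 D0 9A F0 BF AB B0.

E8 96 9B EE B3 89 D0 9A D4 AD E4 9B 9C E7 B8 BE EB B1 84 D0 9A F0 BF AB B0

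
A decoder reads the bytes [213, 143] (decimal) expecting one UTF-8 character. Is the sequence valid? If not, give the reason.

Leading byte 0xD5 = 11010101 → 2-byte form.
Continuation bytes 0x8F=10001111 all match 10xxxxxx.
Decoded value 0x54F is ≥ 0x80 (shortest form) and not a surrogate.

valid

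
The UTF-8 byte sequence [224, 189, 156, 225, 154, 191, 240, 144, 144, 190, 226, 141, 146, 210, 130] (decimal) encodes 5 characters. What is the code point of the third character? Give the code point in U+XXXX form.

Offset 0: leading byte 0xE0 = 11100000 → 3-byte char #1 = E0 BD 9C.
Offset 3: leading byte 0xE1 = 11100001 → 3-byte char #2 = E1 9A BF.
Offset 6: leading byte 0xF0 = 11110000 → 4-byte char #3 = F0 90 90 BE.
Leading byte 0xF0 = 11110000 matches 11110xxx → 4-byte sequence.
Byte 1: 0xF0 = 11110000, payload 000 (3 bits).
Byte 2: 0x90 = 10010000 (10xxxxxx ✓), payload 010000.
Byte 3: 0x90 = 10010000 (10xxxxxx ✓), payload 010000.
Byte 4: 0xBE = 10111110 (10xxxxxx ✓), payload 111110.
Concatenate: 000010000010000111110 = 0x1043E (21 bits → U+1043E).

U+1043E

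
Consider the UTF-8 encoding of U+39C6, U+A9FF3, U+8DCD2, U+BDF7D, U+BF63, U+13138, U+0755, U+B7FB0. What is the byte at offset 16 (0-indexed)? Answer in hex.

0xBD

U+39C6 → 3-byte form E3 A7 86 at offsets 0–2.
U+A9FF3 → 4-byte form F2 A9 BF B3 at offsets 3–6.
U+8DCD2 → 4-byte form F2 8D B3 92 at offsets 7–10.
U+BDF7D → 4-byte form F2 BD BD BD at offsets 11–14.
U+BF63 → 3-byte form EB BD A3 at offsets 15–17.
Offset 16 falls in char 5's range; it's byte 2 of EB BD A3 = 0xBD.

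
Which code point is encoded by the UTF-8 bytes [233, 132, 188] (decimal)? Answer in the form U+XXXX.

Leading byte 0xE9 = 11101001 matches 1110xxxx → 3-byte sequence.
Byte 1: 0xE9 = 11101001, payload 1001 (4 bits).
Byte 2: 0x84 = 10000100 (10xxxxxx ✓), payload 000100.
Byte 3: 0xBC = 10111100 (10xxxxxx ✓), payload 111100.
Concatenate: 1001000100111100 = 0x913C (16 bits → U+913C).

U+913C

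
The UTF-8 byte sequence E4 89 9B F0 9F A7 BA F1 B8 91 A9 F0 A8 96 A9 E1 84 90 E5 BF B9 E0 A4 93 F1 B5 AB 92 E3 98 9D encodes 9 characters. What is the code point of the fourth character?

Offset 0: leading byte 0xE4 = 11100100 → 3-byte char #1 = E4 89 9B.
Offset 3: leading byte 0xF0 = 11110000 → 4-byte char #2 = F0 9F A7 BA.
Offset 7: leading byte 0xF1 = 11110001 → 4-byte char #3 = F1 B8 91 A9.
Offset 11: leading byte 0xF0 = 11110000 → 4-byte char #4 = F0 A8 96 A9.
Leading byte 0xF0 = 11110000 matches 11110xxx → 4-byte sequence.
Byte 1: 0xF0 = 11110000, payload 000 (3 bits).
Byte 2: 0xA8 = 10101000 (10xxxxxx ✓), payload 101000.
Byte 3: 0x96 = 10010110 (10xxxxxx ✓), payload 010110.
Byte 4: 0xA9 = 10101001 (10xxxxxx ✓), payload 101001.
Concatenate: 000101000010110101001 = 0x285A9 (21 bits → U+285A9).

U+285A9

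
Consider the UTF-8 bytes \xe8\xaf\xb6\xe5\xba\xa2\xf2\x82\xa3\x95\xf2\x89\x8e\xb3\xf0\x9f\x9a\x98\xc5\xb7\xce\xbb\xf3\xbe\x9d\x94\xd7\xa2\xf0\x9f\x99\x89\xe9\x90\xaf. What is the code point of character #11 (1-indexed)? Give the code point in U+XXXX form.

U+942F

Offset 0: leading byte 0xE8 = 11101000 → 3-byte char #1 = E8 AF B6.
Offset 3: leading byte 0xE5 = 11100101 → 3-byte char #2 = E5 BA A2.
Offset 6: leading byte 0xF2 = 11110010 → 4-byte char #3 = F2 82 A3 95.
Offset 10: leading byte 0xF2 = 11110010 → 4-byte char #4 = F2 89 8E B3.
Offset 14: leading byte 0xF0 = 11110000 → 4-byte char #5 = F0 9F 9A 98.
Offset 18: leading byte 0xC5 = 11000101 → 2-byte char #6 = C5 B7.
Offset 20: leading byte 0xCE = 11001110 → 2-byte char #7 = CE BB.
Offset 22: leading byte 0xF3 = 11110011 → 4-byte char #8 = F3 BE 9D 94.
Offset 26: leading byte 0xD7 = 11010111 → 2-byte char #9 = D7 A2.
Offset 28: leading byte 0xF0 = 11110000 → 4-byte char #10 = F0 9F 99 89.
Offset 32: leading byte 0xE9 = 11101001 → 3-byte char #11 = E9 90 AF.
Leading byte 0xE9 = 11101001 matches 1110xxxx → 3-byte sequence.
Byte 1: 0xE9 = 11101001, payload 1001 (4 bits).
Byte 2: 0x90 = 10010000 (10xxxxxx ✓), payload 010000.
Byte 3: 0xAF = 10101111 (10xxxxxx ✓), payload 101111.
Concatenate: 1001010000101111 = 0x942F (16 bits → U+942F).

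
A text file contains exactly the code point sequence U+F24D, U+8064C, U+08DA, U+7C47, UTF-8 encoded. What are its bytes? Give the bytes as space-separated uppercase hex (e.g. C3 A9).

U+F24D: 3-byte form → EF 89 8D.
U+8064C: 4-byte form → F2 80 99 8C.
U+08DA: 3-byte form → E0 A3 9A.
U+7C47: 3-byte form → E7 B1 87.
Concatenated (13 bytes): EF 89 8D F2 80 99 8C E0 A3 9A E7 B1 87.

EF 89 8D F2 80 99 8C E0 A3 9A E7 B1 87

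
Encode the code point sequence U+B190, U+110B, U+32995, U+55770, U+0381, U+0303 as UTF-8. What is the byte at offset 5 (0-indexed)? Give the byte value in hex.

0x8B

U+B190 → 3-byte form EB 86 90 at offsets 0–2.
U+110B → 3-byte form E1 84 8B at offsets 3–5.
Offset 5 falls in char 2's range; it's byte 3 of E1 84 8B = 0x8B.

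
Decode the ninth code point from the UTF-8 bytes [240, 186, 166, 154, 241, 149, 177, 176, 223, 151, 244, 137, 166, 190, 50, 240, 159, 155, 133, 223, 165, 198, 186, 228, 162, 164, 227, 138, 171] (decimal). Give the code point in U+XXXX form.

Offset 0: leading byte 0xF0 = 11110000 → 4-byte char #1 = F0 BA A6 9A.
Offset 4: leading byte 0xF1 = 11110001 → 4-byte char #2 = F1 95 B1 B0.
Offset 8: leading byte 0xDF = 11011111 → 2-byte char #3 = DF 97.
Offset 10: leading byte 0xF4 = 11110100 → 4-byte char #4 = F4 89 A6 BE.
Offset 14: leading byte 0x32 = 00110010 → 1-byte char #5 = 32.
Offset 15: leading byte 0xF0 = 11110000 → 4-byte char #6 = F0 9F 9B 85.
Offset 19: leading byte 0xDF = 11011111 → 2-byte char #7 = DF A5.
Offset 21: leading byte 0xC6 = 11000110 → 2-byte char #8 = C6 BA.
Offset 23: leading byte 0xE4 = 11100100 → 3-byte char #9 = E4 A2 A4.
Leading byte 0xE4 = 11100100 matches 1110xxxx → 3-byte sequence.
Byte 1: 0xE4 = 11100100, payload 0100 (4 bits).
Byte 2: 0xA2 = 10100010 (10xxxxxx ✓), payload 100010.
Byte 3: 0xA4 = 10100100 (10xxxxxx ✓), payload 100100.
Concatenate: 0100100010100100 = 0x48A4 (16 bits → U+48A4).

U+48A4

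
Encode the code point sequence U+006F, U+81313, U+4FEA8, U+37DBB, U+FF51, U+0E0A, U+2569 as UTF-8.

6F F2 81 8C 93 F1 8F BA A8 F0 B7 B6 BB EF BD 91 E0 B8 8A E2 95 A9

U+006F: 1-byte form → 6F.
U+81313: 4-byte form → F2 81 8C 93.
U+4FEA8: 4-byte form → F1 8F BA A8.
U+37DBB: 4-byte form → F0 B7 B6 BB.
U+FF51: 3-byte form → EF BD 91.
U+0E0A: 3-byte form → E0 B8 8A.
U+2569: 3-byte form → E2 95 A9.
Concatenated (22 bytes): 6F F2 81 8C 93 F1 8F BA A8 F0 B7 B6 BB EF BD 91 E0 B8 8A E2 95 A9.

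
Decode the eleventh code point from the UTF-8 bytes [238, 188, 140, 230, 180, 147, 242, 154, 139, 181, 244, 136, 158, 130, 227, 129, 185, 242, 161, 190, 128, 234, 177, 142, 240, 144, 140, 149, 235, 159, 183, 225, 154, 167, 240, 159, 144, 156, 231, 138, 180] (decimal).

U+1F41C

Offset 0: leading byte 0xEE = 11101110 → 3-byte char #1 = EE BC 8C.
Offset 3: leading byte 0xE6 = 11100110 → 3-byte char #2 = E6 B4 93.
Offset 6: leading byte 0xF2 = 11110010 → 4-byte char #3 = F2 9A 8B B5.
Offset 10: leading byte 0xF4 = 11110100 → 4-byte char #4 = F4 88 9E 82.
Offset 14: leading byte 0xE3 = 11100011 → 3-byte char #5 = E3 81 B9.
Offset 17: leading byte 0xF2 = 11110010 → 4-byte char #6 = F2 A1 BE 80.
Offset 21: leading byte 0xEA = 11101010 → 3-byte char #7 = EA B1 8E.
Offset 24: leading byte 0xF0 = 11110000 → 4-byte char #8 = F0 90 8C 95.
Offset 28: leading byte 0xEB = 11101011 → 3-byte char #9 = EB 9F B7.
Offset 31: leading byte 0xE1 = 11100001 → 3-byte char #10 = E1 9A A7.
Offset 34: leading byte 0xF0 = 11110000 → 4-byte char #11 = F0 9F 90 9C.
Leading byte 0xF0 = 11110000 matches 11110xxx → 4-byte sequence.
Byte 1: 0xF0 = 11110000, payload 000 (3 bits).
Byte 2: 0x9F = 10011111 (10xxxxxx ✓), payload 011111.
Byte 3: 0x90 = 10010000 (10xxxxxx ✓), payload 010000.
Byte 4: 0x9C = 10011100 (10xxxxxx ✓), payload 011100.
Concatenate: 000011111010000011100 = 0x1F41C (21 bits → U+1F41C).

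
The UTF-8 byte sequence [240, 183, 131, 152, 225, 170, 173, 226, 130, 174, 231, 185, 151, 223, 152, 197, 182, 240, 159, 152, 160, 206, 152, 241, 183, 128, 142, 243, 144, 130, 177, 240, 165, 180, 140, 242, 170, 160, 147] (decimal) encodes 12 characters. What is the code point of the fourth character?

Offset 0: leading byte 0xF0 = 11110000 → 4-byte char #1 = F0 B7 83 98.
Offset 4: leading byte 0xE1 = 11100001 → 3-byte char #2 = E1 AA AD.
Offset 7: leading byte 0xE2 = 11100010 → 3-byte char #3 = E2 82 AE.
Offset 10: leading byte 0xE7 = 11100111 → 3-byte char #4 = E7 B9 97.
Leading byte 0xE7 = 11100111 matches 1110xxxx → 3-byte sequence.
Byte 1: 0xE7 = 11100111, payload 0111 (4 bits).
Byte 2: 0xB9 = 10111001 (10xxxxxx ✓), payload 111001.
Byte 3: 0x97 = 10010111 (10xxxxxx ✓), payload 010111.
Concatenate: 0111111001010111 = 0x7E57 (16 bits → U+7E57).

U+7E57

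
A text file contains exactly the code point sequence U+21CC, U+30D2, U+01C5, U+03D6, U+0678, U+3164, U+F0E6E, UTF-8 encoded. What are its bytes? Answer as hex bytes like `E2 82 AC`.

U+21CC: 3-byte form → E2 87 8C.
U+30D2: 3-byte form → E3 83 92.
U+01C5: 2-byte form → C7 85.
U+03D6: 2-byte form → CF 96.
U+0678: 2-byte form → D9 B8.
U+3164: 3-byte form → E3 85 A4.
U+F0E6E: 4-byte form → F3 B0 B9 AE.
Concatenated (19 bytes): E2 87 8C E3 83 92 C7 85 CF 96 D9 B8 E3 85 A4 F3 B0 B9 AE.

E2 87 8C E3 83 92 C7 85 CF 96 D9 B8 E3 85 A4 F3 B0 B9 AE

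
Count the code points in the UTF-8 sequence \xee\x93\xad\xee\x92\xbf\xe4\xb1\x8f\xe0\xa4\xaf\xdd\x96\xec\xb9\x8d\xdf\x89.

7

Byte at offset 0: 0xEE = 11101110 → 3-byte char (#1). Advance 3.
Byte at offset 3: 0xEE = 11101110 → 3-byte char (#2). Advance 3.
Byte at offset 6: 0xE4 = 11100100 → 3-byte char (#3). Advance 3.
Byte at offset 9: 0xE0 = 11100000 → 3-byte char (#4). Advance 3.
Byte at offset 12: 0xDD = 11011101 → 2-byte char (#5). Advance 2.
Byte at offset 14: 0xEC = 11101100 → 3-byte char (#6). Advance 3.
Byte at offset 17: 0xDF = 11011111 → 2-byte char (#7). Advance 2.
Reached end at offset 19 after 7 code points.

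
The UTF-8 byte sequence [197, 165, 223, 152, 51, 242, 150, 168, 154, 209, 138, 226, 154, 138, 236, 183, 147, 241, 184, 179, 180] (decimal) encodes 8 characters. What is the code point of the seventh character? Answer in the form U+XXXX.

U+CDD3

Offset 0: leading byte 0xC5 = 11000101 → 2-byte char #1 = C5 A5.
Offset 2: leading byte 0xDF = 11011111 → 2-byte char #2 = DF 98.
Offset 4: leading byte 0x33 = 00110011 → 1-byte char #3 = 33.
Offset 5: leading byte 0xF2 = 11110010 → 4-byte char #4 = F2 96 A8 9A.
Offset 9: leading byte 0xD1 = 11010001 → 2-byte char #5 = D1 8A.
Offset 11: leading byte 0xE2 = 11100010 → 3-byte char #6 = E2 9A 8A.
Offset 14: leading byte 0xEC = 11101100 → 3-byte char #7 = EC B7 93.
Leading byte 0xEC = 11101100 matches 1110xxxx → 3-byte sequence.
Byte 1: 0xEC = 11101100, payload 1100 (4 bits).
Byte 2: 0xB7 = 10110111 (10xxxxxx ✓), payload 110111.
Byte 3: 0x93 = 10010011 (10xxxxxx ✓), payload 010011.
Concatenate: 1100110111010011 = 0xCDD3 (16 bits → U+CDD3).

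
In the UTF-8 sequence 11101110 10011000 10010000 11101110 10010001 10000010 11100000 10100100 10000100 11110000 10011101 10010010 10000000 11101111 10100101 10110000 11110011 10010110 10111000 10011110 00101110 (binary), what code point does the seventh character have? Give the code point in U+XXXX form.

U+002E

Offset 0: leading byte 0xEE = 11101110 → 3-byte char #1 = EE 98 90.
Offset 3: leading byte 0xEE = 11101110 → 3-byte char #2 = EE 91 82.
Offset 6: leading byte 0xE0 = 11100000 → 3-byte char #3 = E0 A4 84.
Offset 9: leading byte 0xF0 = 11110000 → 4-byte char #4 = F0 9D 92 80.
Offset 13: leading byte 0xEF = 11101111 → 3-byte char #5 = EF A5 B0.
Offset 16: leading byte 0xF3 = 11110011 → 4-byte char #6 = F3 96 B8 9E.
Offset 20: leading byte 0x2E = 00101110 → 1-byte char #7 = 2E.
Leading byte 0x2E = 00101110 matches 0xxxxxxx → 1-byte sequence.
Byte 1: 0x2E = 00101110, payload 0101110 (7 bits).
Concatenate: 0101110 = 0x2E (7 bits → U+002E).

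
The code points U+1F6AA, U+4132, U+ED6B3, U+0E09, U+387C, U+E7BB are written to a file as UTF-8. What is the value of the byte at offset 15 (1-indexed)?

0xE3

1-indexed offset 15 is 0-indexed offset 14.
U+1F6AA → 4-byte form F0 9F 9A AA at offsets 0–3.
U+4132 → 3-byte form E4 84 B2 at offsets 4–6.
U+ED6B3 → 4-byte form F3 AD 9A B3 at offsets 7–10.
U+0E09 → 3-byte form E0 B8 89 at offsets 11–13.
U+387C → 3-byte form E3 A1 BC at offsets 14–16.
Offset 14 falls in char 5's range; it's byte 1 of E3 A1 BC = 0xE3.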